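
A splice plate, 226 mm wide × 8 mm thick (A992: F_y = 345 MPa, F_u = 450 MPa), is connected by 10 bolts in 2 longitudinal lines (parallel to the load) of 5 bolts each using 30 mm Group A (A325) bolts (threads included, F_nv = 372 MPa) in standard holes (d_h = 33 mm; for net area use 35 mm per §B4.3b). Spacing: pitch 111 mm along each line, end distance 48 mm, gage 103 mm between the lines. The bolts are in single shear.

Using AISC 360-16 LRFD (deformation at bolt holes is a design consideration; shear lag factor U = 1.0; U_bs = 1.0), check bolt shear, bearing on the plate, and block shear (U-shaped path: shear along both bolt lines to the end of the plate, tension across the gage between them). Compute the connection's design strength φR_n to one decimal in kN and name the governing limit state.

Bolt shear: A_b = π(30)²/4 = 706.86 mm². φR_n = 0.75 × 372 × 706.86 × 10 × 1 = 1972.1 kN.
Bearing (8 mm plate, F_u = 450 MPa): end bolts L_c = 48 − 33/2 = 31.5, R_n = min(1.2×31.5×8×450, 2.4×30×8×450) = 136.08 kN/bolt; interior L_c = 111 − 33 = 78, R_n = 259.2 kN/bolt. φR_n = 0.75 × (2×136.08 + 8×259.2) = 1759.3 kN.
Block shear: shear path 2×[48+4×111] = 2×492 mm, A_gv = 7872, A_nv = 2×(492 − 4.5×35)×8 = 5352 mm²; tension across gage: (103 − 1×35)×8 = 544 mm². R_n = min(0.6×450×5352, 0.6×345×7872) + 1.0×450×544 = min(1445, 1629.5) + 244.8 = 1689.8 kN. φR_n = 0.75 × 1689.8 = 1267.4 kN.
Governing: min(1972.1, 1759.3, 1267.4) = 1267.4 kN → block shear.

1267.4 kN (block shear governs)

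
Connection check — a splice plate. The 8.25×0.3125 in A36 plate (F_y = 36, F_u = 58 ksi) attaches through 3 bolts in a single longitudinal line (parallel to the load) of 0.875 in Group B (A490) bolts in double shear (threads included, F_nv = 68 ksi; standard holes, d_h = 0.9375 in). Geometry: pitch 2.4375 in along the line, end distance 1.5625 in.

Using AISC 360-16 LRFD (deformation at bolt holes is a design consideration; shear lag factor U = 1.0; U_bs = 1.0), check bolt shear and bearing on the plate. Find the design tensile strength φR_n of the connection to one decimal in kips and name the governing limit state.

66.8 kips (bearing governs)

Bolt shear: A_b = π(0.875)²/4 = 0.60132 in². φR_n = 0.75 × 68 × 0.60132 × 3 × 2 = 184.0 kips.
Bearing (0.3125 in plate, F_u = 58 ksi): end bolts L_c = 1.5625 − 0.9375/2 = 1.09375, R_n = min(1.2×1.09375×0.3125×58, 2.4×0.875×0.3125×58) = 23.789 kips/bolt; interior L_c = 2.4375 − 0.9375 = 1.5, R_n = 32.625 kips/bolt. φR_n = 0.75 × (1×23.789 + 2×32.625) = 66.8 kips.
Governing: min(184.0, 66.8) = 66.8 kips → bearing.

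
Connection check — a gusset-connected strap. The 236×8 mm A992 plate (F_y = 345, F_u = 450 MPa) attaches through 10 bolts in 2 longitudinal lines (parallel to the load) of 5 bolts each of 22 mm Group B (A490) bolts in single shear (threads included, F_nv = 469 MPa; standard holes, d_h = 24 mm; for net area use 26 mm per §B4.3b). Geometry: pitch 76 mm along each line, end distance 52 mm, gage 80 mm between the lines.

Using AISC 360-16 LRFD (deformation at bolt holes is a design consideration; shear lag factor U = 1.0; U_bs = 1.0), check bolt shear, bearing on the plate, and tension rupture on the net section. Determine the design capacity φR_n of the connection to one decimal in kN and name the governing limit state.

496.8 kN (net-section rupture governs)

Bolt shear: A_b = π(22)²/4 = 380.13 mm². φR_n = 0.75 × 469 × 380.13 × 10 × 1 = 1337.1 kN.
Bearing (8 mm plate, F_u = 450 MPa): end bolts L_c = 52 − 24/2 = 40, R_n = min(1.2×40×8×450, 2.4×22×8×450) = 172.8 kN/bolt; interior L_c = 76 − 24 = 52, R_n = 190.08 kN/bolt. φR_n = 0.75 × (2×172.8 + 8×190.08) = 1399.7 kN.
Tension rupture (net): A_n = (236 − 2×26)×8 = 1472 mm² (U = 1.0, A_e = A_n). φR_n = 0.75 × 450 × 1472 = 496.8 kN.
Governing: min(1337.1, 1399.7, 496.8) = 496.8 kN → net-section rupture.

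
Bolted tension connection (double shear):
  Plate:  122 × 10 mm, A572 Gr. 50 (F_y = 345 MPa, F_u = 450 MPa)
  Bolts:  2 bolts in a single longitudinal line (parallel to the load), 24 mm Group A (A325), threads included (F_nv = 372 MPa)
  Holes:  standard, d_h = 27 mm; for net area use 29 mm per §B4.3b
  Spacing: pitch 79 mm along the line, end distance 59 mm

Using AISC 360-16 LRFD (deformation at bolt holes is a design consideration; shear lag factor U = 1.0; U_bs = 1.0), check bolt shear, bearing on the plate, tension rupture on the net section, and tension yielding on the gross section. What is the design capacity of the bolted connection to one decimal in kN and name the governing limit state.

313.9 kN (net-section rupture governs)

Bolt shear: A_b = π(24)²/4 = 452.39 mm². φR_n = 0.75 × 372 × 452.39 × 2 × 2 = 504.9 kN.
Bearing (10 mm plate, F_u = 450 MPa): end bolts L_c = 59 − 27/2 = 45.5, R_n = min(1.2×45.5×10×450, 2.4×24×10×450) = 245.7 kN/bolt; interior L_c = 79 − 27 = 52, R_n = 259.2 kN/bolt. φR_n = 0.75 × (1×245.7 + 1×259.2) = 378.7 kN.
Tension rupture (net): A_n = (122 − 1×29)×10 = 930 mm² (U = 1.0, A_e = A_n). φR_n = 0.75 × 450 × 930 = 313.9 kN.
Tension yield (gross): A_g = 122×10 = 1220 mm². φR_n = 0.90 × 345 × 1220 = 378.8 kN.
Governing: min(504.9, 378.7, 313.9, 378.8) = 313.9 kN → net-section rupture.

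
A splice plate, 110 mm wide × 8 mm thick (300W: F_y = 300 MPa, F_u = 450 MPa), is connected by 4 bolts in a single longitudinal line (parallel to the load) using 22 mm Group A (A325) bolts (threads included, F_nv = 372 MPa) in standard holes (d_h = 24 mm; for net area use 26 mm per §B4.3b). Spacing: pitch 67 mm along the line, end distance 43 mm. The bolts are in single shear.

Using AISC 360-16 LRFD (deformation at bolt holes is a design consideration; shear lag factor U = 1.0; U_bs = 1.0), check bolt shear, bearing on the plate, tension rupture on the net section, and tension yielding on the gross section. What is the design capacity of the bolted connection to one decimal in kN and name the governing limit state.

226.8 kN (net-section rupture governs)

Bolt shear: A_b = π(22)²/4 = 380.13 mm². φR_n = 0.75 × 372 × 380.13 × 4 × 1 = 424.2 kN.
Bearing (8 mm plate, F_u = 450 MPa): end bolts L_c = 43 − 24/2 = 31, R_n = min(1.2×31×8×450, 2.4×22×8×450) = 133.92 kN/bolt; interior L_c = 67 − 24 = 43, R_n = 185.76 kN/bolt. φR_n = 0.75 × (1×133.92 + 3×185.76) = 518.4 kN.
Tension rupture (net): A_n = (110 − 1×26)×8 = 672 mm² (U = 1.0, A_e = A_n). φR_n = 0.75 × 450 × 672 = 226.8 kN.
Tension yield (gross): A_g = 110×8 = 880 mm². φR_n = 0.90 × 300 × 880 = 237.6 kN.
Governing: min(424.2, 518.4, 226.8, 237.6) = 226.8 kN → net-section rupture.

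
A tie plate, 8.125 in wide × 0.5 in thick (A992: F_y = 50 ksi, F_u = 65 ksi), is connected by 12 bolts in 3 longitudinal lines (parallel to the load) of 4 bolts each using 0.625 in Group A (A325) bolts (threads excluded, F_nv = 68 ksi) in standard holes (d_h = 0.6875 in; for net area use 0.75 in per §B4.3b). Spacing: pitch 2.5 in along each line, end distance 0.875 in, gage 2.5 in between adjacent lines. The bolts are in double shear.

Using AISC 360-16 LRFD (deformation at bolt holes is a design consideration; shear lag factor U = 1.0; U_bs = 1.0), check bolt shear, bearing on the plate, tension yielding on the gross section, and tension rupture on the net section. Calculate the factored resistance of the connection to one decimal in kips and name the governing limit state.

143.2 kips (net-section rupture governs)

Bolt shear: A_b = π(0.625)²/4 = 0.3068 in². φR_n = 0.75 × 68 × 0.3068 × 12 × 2 = 375.5 kips.
Bearing (0.5 in plate, F_u = 65 ksi): end bolts L_c = 0.875 − 0.6875/2 = 0.53125, R_n = min(1.2×0.53125×0.5×65, 2.4×0.625×0.5×65) = 20.719 kips/bolt; interior L_c = 2.5 − 0.6875 = 1.8125, R_n = 48.75 kips/bolt. φR_n = 0.75 × (3×20.719 + 9×48.75) = 375.7 kips.
Tension yield (gross): A_g = 8.125×0.5 = 4.0625 in². φR_n = 0.90 × 50 × 4.0625 = 182.8 kips.
Tension rupture (net): A_n = (8.125 − 3×0.75)×0.5 = 2.9375 in² (U = 1.0, A_e = A_n). φR_n = 0.75 × 65 × 2.9375 = 143.2 kips.
Governing: min(375.5, 375.7, 182.8, 143.2) = 143.2 kips → net-section rupture.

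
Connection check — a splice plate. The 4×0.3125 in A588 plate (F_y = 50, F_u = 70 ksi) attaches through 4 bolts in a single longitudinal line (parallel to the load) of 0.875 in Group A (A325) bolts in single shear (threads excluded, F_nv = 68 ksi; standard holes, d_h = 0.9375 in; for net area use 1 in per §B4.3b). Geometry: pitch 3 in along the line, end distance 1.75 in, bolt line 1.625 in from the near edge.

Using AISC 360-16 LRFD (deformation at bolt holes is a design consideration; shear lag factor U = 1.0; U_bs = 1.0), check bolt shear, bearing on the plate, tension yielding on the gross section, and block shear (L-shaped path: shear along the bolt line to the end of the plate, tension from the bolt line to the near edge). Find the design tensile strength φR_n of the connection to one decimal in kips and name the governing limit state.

56.3 kips (gross-section yield governs)

Bolt shear: A_b = π(0.875)²/4 = 0.60132 in². φR_n = 0.75 × 68 × 0.60132 × 4 × 1 = 122.7 kips.
Bearing (0.3125 in plate, F_u = 70 ksi): end bolts L_c = 1.75 − 0.9375/2 = 1.28125, R_n = min(1.2×1.28125×0.3125×70, 2.4×0.875×0.3125×70) = 33.633 kips/bolt; interior L_c = 3 − 0.9375 = 2.0625, R_n = 45.938 kips/bolt. φR_n = 0.75 × (1×33.633 + 3×45.938) = 128.6 kips.
Tension yield (gross): A_g = 4×0.3125 = 1.25 in². φR_n = 0.90 × 50 × 1.25 = 56.3 kips.
Block shear: shear path 1×[1.75+3×3] = 1×10.75 in, A_gv = 3.3594, A_nv = 1×(10.75 − 3.5×1)×0.3125 = 2.2656 in²; tension to near edge: (1.625 − 0.5×1)×0.3125 = 0.35156 in². R_n = min(0.6×70×2.2656, 0.6×50×3.3594) + 1.0×70×0.35156 = min(95.155, 100.78) + 24.609 = 119.76 kips. φR_n = 0.75 × 119.76 = 89.8 kips.
Governing: min(122.7, 128.6, 56.3, 89.8) = 56.3 kips → gross-section yield.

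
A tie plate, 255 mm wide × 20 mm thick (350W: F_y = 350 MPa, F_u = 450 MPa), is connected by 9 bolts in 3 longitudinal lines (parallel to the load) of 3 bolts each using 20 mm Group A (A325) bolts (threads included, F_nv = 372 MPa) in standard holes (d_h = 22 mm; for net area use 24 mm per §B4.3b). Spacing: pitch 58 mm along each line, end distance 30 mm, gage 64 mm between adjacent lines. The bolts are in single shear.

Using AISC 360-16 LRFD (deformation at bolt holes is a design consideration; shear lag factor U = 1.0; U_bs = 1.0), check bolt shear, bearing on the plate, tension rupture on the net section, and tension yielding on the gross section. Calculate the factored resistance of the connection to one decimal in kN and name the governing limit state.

788.9 kN (bolt shear governs)

Bolt shear: A_b = π(20)²/4 = 314.16 mm². φR_n = 0.75 × 372 × 314.16 × 9 × 1 = 788.9 kN.
Bearing (20 mm plate, F_u = 450 MPa): end bolts L_c = 30 − 22/2 = 19, R_n = min(1.2×19×20×450, 2.4×20×20×450) = 205.2 kN/bolt; interior L_c = 58 − 22 = 36, R_n = 388.8 kN/bolt. φR_n = 0.75 × (3×205.2 + 6×388.8) = 2211.3 kN.
Tension rupture (net): A_n = (255 − 3×24)×20 = 3660 mm² (U = 1.0, A_e = A_n). φR_n = 0.75 × 450 × 3660 = 1235.3 kN.
Tension yield (gross): A_g = 255×20 = 5100 mm². φR_n = 0.90 × 350 × 5100 = 1606.5 kN.
Governing: min(788.9, 2211.3, 1235.3, 1606.5) = 788.9 kN → bolt shear.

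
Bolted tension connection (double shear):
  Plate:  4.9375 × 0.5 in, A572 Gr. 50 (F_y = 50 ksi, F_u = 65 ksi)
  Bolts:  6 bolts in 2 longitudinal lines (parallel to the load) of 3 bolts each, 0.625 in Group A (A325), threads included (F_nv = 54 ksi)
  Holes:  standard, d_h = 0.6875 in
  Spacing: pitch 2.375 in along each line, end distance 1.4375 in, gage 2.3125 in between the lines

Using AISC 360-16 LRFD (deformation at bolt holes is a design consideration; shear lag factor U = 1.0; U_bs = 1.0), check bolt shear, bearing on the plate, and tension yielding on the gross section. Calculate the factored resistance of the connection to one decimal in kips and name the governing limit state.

Bolt shear: A_b = π(0.625)²/4 = 0.3068 in². φR_n = 0.75 × 54 × 0.3068 × 6 × 2 = 149.1 kips.
Bearing (0.5 in plate, F_u = 65 ksi): end bolts L_c = 1.4375 − 0.6875/2 = 1.09375, R_n = min(1.2×1.09375×0.5×65, 2.4×0.625×0.5×65) = 42.656 kips/bolt; interior L_c = 2.375 − 0.6875 = 1.6875, R_n = 48.75 kips/bolt. φR_n = 0.75 × (2×42.656 + 4×48.75) = 210.2 kips.
Tension yield (gross): A_g = 4.9375×0.5 = 2.4688 in². φR_n = 0.90 × 50 × 2.4688 = 111.1 kips.
Governing: min(149.1, 210.2, 111.1) = 111.1 kips → gross-section yield.

111.1 kips (gross-section yield governs)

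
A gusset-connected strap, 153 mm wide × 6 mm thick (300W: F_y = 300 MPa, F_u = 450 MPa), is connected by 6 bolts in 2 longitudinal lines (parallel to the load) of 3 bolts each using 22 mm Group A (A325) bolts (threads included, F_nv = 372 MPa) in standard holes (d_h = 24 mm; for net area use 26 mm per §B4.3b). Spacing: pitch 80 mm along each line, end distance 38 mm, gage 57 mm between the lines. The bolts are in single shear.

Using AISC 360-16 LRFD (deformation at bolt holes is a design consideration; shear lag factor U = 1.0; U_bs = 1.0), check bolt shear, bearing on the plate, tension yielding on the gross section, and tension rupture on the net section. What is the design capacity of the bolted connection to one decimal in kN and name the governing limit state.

Bolt shear: A_b = π(22)²/4 = 380.13 mm². φR_n = 0.75 × 372 × 380.13 × 6 × 1 = 636.3 kN.
Bearing (6 mm plate, F_u = 450 MPa): end bolts L_c = 38 − 24/2 = 26, R_n = min(1.2×26×6×450, 2.4×22×6×450) = 84.24 kN/bolt; interior L_c = 80 − 24 = 56, R_n = 142.56 kN/bolt. φR_n = 0.75 × (2×84.24 + 4×142.56) = 554.0 kN.
Tension yield (gross): A_g = 153×6 = 918 mm². φR_n = 0.90 × 300 × 918 = 247.9 kN.
Tension rupture (net): A_n = (153 − 2×26)×6 = 606 mm² (U = 1.0, A_e = A_n). φR_n = 0.75 × 450 × 606 = 204.5 kN.
Governing: min(636.3, 554.0, 247.9, 204.5) = 204.5 kN → net-section rupture.

204.5 kN (net-section rupture governs)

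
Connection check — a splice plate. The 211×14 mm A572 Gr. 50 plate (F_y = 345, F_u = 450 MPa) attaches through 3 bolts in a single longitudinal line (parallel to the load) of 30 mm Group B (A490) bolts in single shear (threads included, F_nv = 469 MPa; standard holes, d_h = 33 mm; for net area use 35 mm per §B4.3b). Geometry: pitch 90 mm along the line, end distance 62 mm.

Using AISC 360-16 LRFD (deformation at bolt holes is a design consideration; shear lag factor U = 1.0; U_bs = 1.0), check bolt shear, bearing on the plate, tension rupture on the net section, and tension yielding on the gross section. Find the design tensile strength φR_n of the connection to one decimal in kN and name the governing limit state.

Bolt shear: A_b = π(30)²/4 = 706.86 mm². φR_n = 0.75 × 469 × 706.86 × 3 × 1 = 745.9 kN.
Bearing (14 mm plate, F_u = 450 MPa): end bolts L_c = 62 − 33/2 = 45.5, R_n = min(1.2×45.5×14×450, 2.4×30×14×450) = 343.98 kN/bolt; interior L_c = 90 − 33 = 57, R_n = 430.92 kN/bolt. φR_n = 0.75 × (1×343.98 + 2×430.92) = 904.4 kN.
Tension rupture (net): A_n = (211 − 1×35)×14 = 2464 mm² (U = 1.0, A_e = A_n). φR_n = 0.75 × 450 × 2464 = 831.6 kN.
Tension yield (gross): A_g = 211×14 = 2954 mm². φR_n = 0.90 × 345 × 2954 = 917.2 kN.
Governing: min(745.9, 904.4, 831.6, 917.2) = 745.9 kN → bolt shear.

745.9 kN (bolt shear governs)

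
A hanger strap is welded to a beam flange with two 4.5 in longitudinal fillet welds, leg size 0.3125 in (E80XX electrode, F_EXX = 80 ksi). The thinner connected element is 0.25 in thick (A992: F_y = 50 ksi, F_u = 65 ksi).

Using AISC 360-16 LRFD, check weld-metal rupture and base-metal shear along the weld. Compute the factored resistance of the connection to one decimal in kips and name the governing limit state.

Weld metal: throat = 0.707×0.3125 = 0.22094 in, L = 2×4.5 = 9 in. φR_n = 0.75 × 0.6 × 80 × 0.22094 × 9 = 71.6 kips.
Base metal shear (0.25 in plate): yield φR_n = 1.0×0.6×50×0.25×9 = 67.5 kips; rupture φR_n = 0.75×0.6×65×0.25×9 = 65.8 kips; take 65.8 kips (rupture).
Governing: min(71.6, 65.8) = 65.8 kips → base-metal shear.

65.8 kips (base-metal shear governs)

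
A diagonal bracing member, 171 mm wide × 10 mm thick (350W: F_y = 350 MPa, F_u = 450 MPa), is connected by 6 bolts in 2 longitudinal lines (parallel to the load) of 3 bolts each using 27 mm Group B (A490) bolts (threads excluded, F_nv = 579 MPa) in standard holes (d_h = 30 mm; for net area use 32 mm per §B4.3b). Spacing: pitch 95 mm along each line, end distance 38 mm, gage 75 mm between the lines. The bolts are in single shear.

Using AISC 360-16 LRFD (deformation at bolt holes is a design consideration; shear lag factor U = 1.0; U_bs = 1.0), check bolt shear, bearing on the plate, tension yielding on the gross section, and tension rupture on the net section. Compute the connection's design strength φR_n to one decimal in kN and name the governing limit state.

361.1 kN (net-section rupture governs)

Bolt shear: A_b = π(27)²/4 = 572.56 mm². φR_n = 0.75 × 579 × 572.56 × 6 × 1 = 1491.8 kN.
Bearing (10 mm plate, F_u = 450 MPa): end bolts L_c = 38 − 30/2 = 23, R_n = min(1.2×23×10×450, 2.4×27×10×450) = 124.2 kN/bolt; interior L_c = 95 − 30 = 65, R_n = 291.6 kN/bolt. φR_n = 0.75 × (2×124.2 + 4×291.6) = 1061.1 kN.
Tension yield (gross): A_g = 171×10 = 1710 mm². φR_n = 0.90 × 350 × 1710 = 538.7 kN.
Tension rupture (net): A_n = (171 − 2×32)×10 = 1070 mm² (U = 1.0, A_e = A_n). φR_n = 0.75 × 450 × 1070 = 361.1 kN.
Governing: min(1491.8, 1061.1, 538.7, 361.1) = 361.1 kN → net-section rupture.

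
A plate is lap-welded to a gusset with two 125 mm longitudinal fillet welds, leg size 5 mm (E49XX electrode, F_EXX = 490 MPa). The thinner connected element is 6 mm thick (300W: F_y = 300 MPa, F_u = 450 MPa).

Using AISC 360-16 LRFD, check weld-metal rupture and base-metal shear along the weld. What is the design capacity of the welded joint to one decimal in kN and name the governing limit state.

194.9 kN (weld metal governs)

Weld metal: throat = 0.707×5 = 3.535 mm, L = 2×125 = 250 mm. φR_n = 0.75 × 0.6 × 490 × 3.535 × 250 = 194.9 kN.
Base metal shear (6 mm plate): yield φR_n = 1.0×0.6×300×6×250 = 270.0 kN; rupture φR_n = 0.75×0.6×450×6×250 = 303.8 kN; take 270.0 kN (yield).
Governing: min(194.9, 270.0) = 194.9 kN → weld metal.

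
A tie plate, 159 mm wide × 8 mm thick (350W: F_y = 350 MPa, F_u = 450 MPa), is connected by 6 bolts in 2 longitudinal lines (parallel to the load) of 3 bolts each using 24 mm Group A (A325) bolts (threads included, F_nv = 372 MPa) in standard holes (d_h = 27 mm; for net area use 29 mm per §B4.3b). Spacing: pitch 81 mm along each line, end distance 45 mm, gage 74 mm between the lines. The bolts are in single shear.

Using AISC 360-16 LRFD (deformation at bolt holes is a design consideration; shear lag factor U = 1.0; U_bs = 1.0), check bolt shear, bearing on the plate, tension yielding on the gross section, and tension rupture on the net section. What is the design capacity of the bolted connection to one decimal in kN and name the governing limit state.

Bolt shear: A_b = π(24)²/4 = 452.39 mm². φR_n = 0.75 × 372 × 452.39 × 6 × 1 = 757.3 kN.
Bearing (8 mm plate, F_u = 450 MPa): end bolts L_c = 45 − 27/2 = 31.5, R_n = min(1.2×31.5×8×450, 2.4×24×8×450) = 136.08 kN/bolt; interior L_c = 81 − 27 = 54, R_n = 207.36 kN/bolt. φR_n = 0.75 × (2×136.08 + 4×207.36) = 826.2 kN.
Tension yield (gross): A_g = 159×8 = 1272 mm². φR_n = 0.90 × 350 × 1272 = 400.7 kN.
Tension rupture (net): A_n = (159 − 2×29)×8 = 808 mm² (U = 1.0, A_e = A_n). φR_n = 0.75 × 450 × 808 = 272.7 kN.
Governing: min(757.3, 826.2, 400.7, 272.7) = 272.7 kN → net-section rupture.

272.7 kN (net-section rupture governs)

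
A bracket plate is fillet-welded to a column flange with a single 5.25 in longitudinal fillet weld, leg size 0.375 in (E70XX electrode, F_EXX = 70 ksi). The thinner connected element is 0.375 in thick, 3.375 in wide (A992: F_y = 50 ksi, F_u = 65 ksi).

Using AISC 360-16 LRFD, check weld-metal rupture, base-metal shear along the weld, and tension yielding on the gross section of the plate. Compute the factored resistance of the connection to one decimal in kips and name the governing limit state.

Weld metal: throat = 0.707×0.375 = 0.26513 in, L = 5.25 in. φR_n = 0.75 × 0.6 × 70 × 0.26513 × 5.25 = 43.8 kips.
Base metal shear (0.375 in plate): yield φR_n = 1.0×0.6×50×0.375×5.25 = 59.1 kips; rupture φR_n = 0.75×0.6×65×0.375×5.25 = 57.6 kips; take 57.6 kips (rupture).
Tension yield (gross): A_g = 3.375×0.375 = 1.2656 in². φR_n = 0.90 × 50 × 1.2656 = 57.0 kips.
Governing: min(43.8, 57.6, 57.0) = 43.8 kips → weld metal.

43.8 kips (weld metal governs)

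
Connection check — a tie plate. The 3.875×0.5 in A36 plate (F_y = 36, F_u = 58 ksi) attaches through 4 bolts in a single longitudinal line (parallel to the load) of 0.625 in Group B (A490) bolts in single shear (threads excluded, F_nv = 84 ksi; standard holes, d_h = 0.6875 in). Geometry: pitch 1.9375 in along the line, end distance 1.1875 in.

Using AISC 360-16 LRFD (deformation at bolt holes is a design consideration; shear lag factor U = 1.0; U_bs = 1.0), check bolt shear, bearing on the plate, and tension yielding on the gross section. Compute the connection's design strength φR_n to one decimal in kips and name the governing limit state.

62.8 kips (gross-section yield governs)

Bolt shear: A_b = π(0.625)²/4 = 0.3068 in². φR_n = 0.75 × 84 × 0.3068 × 4 × 1 = 77.3 kips.
Bearing (0.5 in plate, F_u = 58 ksi): end bolts L_c = 1.1875 − 0.6875/2 = 0.84375, R_n = min(1.2×0.84375×0.5×58, 2.4×0.625×0.5×58) = 29.363 kips/bolt; interior L_c = 1.9375 − 0.6875 = 1.25, R_n = 43.5 kips/bolt. φR_n = 0.75 × (1×29.363 + 3×43.5) = 119.9 kips.
Tension yield (gross): A_g = 3.875×0.5 = 1.9375 in². φR_n = 0.90 × 36 × 1.9375 = 62.8 kips.
Governing: min(77.3, 119.9, 62.8) = 62.8 kips → gross-section yield.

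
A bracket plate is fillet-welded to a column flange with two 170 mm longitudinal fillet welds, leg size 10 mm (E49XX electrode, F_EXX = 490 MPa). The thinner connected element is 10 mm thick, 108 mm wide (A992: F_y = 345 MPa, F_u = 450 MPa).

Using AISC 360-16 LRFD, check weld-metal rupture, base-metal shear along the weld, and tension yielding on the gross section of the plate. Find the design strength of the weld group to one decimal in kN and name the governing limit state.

335.3 kN (gross-section yield governs)

Weld metal: throat = 0.707×10 = 7.07 mm, L = 2×170 = 340 mm. φR_n = 0.75 × 0.6 × 490 × 7.07 × 340 = 530.0 kN.
Base metal shear (10 mm plate): yield φR_n = 1.0×0.6×345×10×340 = 703.8 kN; rupture φR_n = 0.75×0.6×450×10×340 = 688.5 kN; take 688.5 kN (rupture).
Tension yield (gross): A_g = 108×10 = 1080 mm². φR_n = 0.90 × 345 × 1080 = 335.3 kN.
Governing: min(530.0, 688.5, 335.3) = 335.3 kN → gross-section yield.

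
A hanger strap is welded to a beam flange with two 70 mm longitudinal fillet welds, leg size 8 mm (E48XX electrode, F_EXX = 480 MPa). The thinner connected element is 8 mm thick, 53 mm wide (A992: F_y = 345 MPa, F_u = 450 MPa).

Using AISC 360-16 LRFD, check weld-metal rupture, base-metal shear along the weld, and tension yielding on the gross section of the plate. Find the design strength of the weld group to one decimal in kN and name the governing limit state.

Weld metal: throat = 0.707×8 = 5.656 mm, L = 2×70 = 140 mm. φR_n = 0.75 × 0.6 × 480 × 5.656 × 140 = 171.0 kN.
Base metal shear (8 mm plate): yield φR_n = 1.0×0.6×345×8×140 = 231.8 kN; rupture φR_n = 0.75×0.6×450×8×140 = 226.8 kN; take 226.8 kN (rupture).
Tension yield (gross): A_g = 53×8 = 424 mm². φR_n = 0.90 × 345 × 424 = 131.7 kN.
Governing: min(171.0, 226.8, 131.7) = 131.7 kN → gross-section yield.

131.7 kN (gross-section yield governs)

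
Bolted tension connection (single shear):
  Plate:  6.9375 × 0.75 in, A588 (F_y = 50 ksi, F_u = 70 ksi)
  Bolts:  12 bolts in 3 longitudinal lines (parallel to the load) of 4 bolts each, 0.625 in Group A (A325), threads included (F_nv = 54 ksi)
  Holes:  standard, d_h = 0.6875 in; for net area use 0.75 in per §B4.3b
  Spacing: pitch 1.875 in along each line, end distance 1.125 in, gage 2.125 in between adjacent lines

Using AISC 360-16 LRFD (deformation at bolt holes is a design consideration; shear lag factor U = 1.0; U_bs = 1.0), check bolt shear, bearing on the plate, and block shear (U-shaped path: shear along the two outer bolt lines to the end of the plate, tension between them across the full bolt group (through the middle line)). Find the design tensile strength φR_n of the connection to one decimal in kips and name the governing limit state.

149.1 kips (bolt shear governs)

Bolt shear: A_b = π(0.625)²/4 = 0.3068 in². φR_n = 0.75 × 54 × 0.3068 × 12 × 1 = 149.1 kips.
Bearing (0.75 in plate, F_u = 70 ksi): end bolts L_c = 1.125 − 0.6875/2 = 0.78125, R_n = min(1.2×0.78125×0.75×70, 2.4×0.625×0.75×70) = 49.219 kips/bolt; interior L_c = 1.875 − 0.6875 = 1.1875, R_n = 74.813 kips/bolt. φR_n = 0.75 × (3×49.219 + 9×74.813) = 615.7 kips.
Block shear: shear path 2×[1.125+3×1.875] = 2×6.75 in, A_gv = 10.125, A_nv = 2×(6.75 − 3.5×0.75)×0.75 = 6.1875 in²; tension across gage: (4.25 − 2×0.75)×0.75 = 2.0625 in². R_n = min(0.6×70×6.1875, 0.6×50×10.125) + 1.0×70×2.0625 = min(259.88, 303.75) + 144.38 = 404.26 kips. φR_n = 0.75 × 404.26 = 303.2 kips.
Governing: min(149.1, 615.7, 303.2) = 149.1 kips → bolt shear.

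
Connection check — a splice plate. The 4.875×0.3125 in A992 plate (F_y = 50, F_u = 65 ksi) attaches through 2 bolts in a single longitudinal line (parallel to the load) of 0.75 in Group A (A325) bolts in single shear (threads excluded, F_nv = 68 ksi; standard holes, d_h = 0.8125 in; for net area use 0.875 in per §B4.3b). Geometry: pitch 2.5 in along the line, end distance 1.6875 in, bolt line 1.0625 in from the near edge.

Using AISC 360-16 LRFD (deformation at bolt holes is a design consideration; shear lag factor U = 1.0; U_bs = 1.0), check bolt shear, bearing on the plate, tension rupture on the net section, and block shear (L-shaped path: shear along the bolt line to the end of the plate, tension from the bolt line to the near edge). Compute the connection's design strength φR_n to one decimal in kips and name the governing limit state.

Bolt shear: A_b = π(0.75)²/4 = 0.44179 in². φR_n = 0.75 × 68 × 0.44179 × 2 × 1 = 45.1 kips.
Bearing (0.3125 in plate, F_u = 65 ksi): end bolts L_c = 1.6875 − 0.8125/2 = 1.28125, R_n = min(1.2×1.28125×0.3125×65, 2.4×0.75×0.3125×65) = 31.23 kips/bolt; interior L_c = 2.5 − 0.8125 = 1.6875, R_n = 36.563 kips/bolt. φR_n = 0.75 × (1×31.23 + 1×36.563) = 50.8 kips.
Tension rupture (net): A_n = (4.875 − 1×0.875)×0.3125 = 1.25 in² (U = 1.0, A_e = A_n). φR_n = 0.75 × 65 × 1.25 = 60.9 kips.
Block shear: shear path 1×[1.6875+1×2.5] = 1×4.1875 in, A_gv = 1.3086, A_nv = 1×(4.1875 − 1.5×0.875)×0.3125 = 0.89844 in²; tension to near edge: (1.0625 − 0.5×0.875)×0.3125 = 0.19531 in². R_n = min(0.6×65×0.89844, 0.6×50×1.3086) + 1.0×65×0.19531 = min(35.039, 39.258) + 12.695 = 47.734 kips. φR_n = 0.75 × 47.734 = 35.8 kips.
Governing: min(45.1, 50.8, 60.9, 35.8) = 35.8 kips → block shear.

35.8 kips (block shear governs)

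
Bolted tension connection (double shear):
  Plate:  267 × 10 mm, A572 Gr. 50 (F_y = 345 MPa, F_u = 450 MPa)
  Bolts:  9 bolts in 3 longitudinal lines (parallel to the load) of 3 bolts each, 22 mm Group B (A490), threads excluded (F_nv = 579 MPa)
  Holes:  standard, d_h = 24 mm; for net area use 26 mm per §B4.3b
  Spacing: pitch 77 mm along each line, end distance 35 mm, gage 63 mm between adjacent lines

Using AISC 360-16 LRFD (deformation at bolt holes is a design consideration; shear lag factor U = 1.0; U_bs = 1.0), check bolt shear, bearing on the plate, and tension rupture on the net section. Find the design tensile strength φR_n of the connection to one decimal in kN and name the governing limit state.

Bolt shear: A_b = π(22)²/4 = 380.13 mm². φR_n = 0.75 × 579 × 380.13 × 9 × 2 = 2971.3 kN.
Bearing (10 mm plate, F_u = 450 MPa): end bolts L_c = 35 − 24/2 = 23, R_n = min(1.2×23×10×450, 2.4×22×10×450) = 124.2 kN/bolt; interior L_c = 77 − 24 = 53, R_n = 237.6 kN/bolt. φR_n = 0.75 × (3×124.2 + 6×237.6) = 1348.7 kN.
Tension rupture (net): A_n = (267 − 3×26)×10 = 1890 mm² (U = 1.0, A_e = A_n). φR_n = 0.75 × 450 × 1890 = 637.9 kN.
Governing: min(2971.3, 1348.7, 637.9) = 637.9 kN → net-section rupture.

637.9 kN (net-section rupture governs)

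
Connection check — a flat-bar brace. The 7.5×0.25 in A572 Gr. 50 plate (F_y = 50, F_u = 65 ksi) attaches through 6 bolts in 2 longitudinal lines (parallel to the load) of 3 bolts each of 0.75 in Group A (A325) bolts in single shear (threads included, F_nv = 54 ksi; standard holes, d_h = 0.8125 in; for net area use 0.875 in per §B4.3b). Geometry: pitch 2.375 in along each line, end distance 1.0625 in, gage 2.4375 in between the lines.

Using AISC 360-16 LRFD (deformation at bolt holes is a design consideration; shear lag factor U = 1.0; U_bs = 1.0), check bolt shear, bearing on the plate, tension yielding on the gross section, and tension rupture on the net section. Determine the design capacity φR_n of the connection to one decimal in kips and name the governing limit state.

70.1 kips (net-section rupture governs)

Bolt shear: A_b = π(0.75)²/4 = 0.44179 in². φR_n = 0.75 × 54 × 0.44179 × 6 × 1 = 107.4 kips.
Bearing (0.25 in plate, F_u = 65 ksi): end bolts L_c = 1.0625 − 0.8125/2 = 0.65625, R_n = min(1.2×0.65625×0.25×65, 2.4×0.75×0.25×65) = 12.797 kips/bolt; interior L_c = 2.375 − 0.8125 = 1.5625, R_n = 29.25 kips/bolt. φR_n = 0.75 × (2×12.797 + 4×29.25) = 106.9 kips.
Tension yield (gross): A_g = 7.5×0.25 = 1.875 in². φR_n = 0.90 × 50 × 1.875 = 84.4 kips.
Tension rupture (net): A_n = (7.5 − 2×0.875)×0.25 = 1.4375 in² (U = 1.0, A_e = A_n). φR_n = 0.75 × 65 × 1.4375 = 70.1 kips.
Governing: min(107.4, 106.9, 84.4, 70.1) = 70.1 kips → net-section rupture.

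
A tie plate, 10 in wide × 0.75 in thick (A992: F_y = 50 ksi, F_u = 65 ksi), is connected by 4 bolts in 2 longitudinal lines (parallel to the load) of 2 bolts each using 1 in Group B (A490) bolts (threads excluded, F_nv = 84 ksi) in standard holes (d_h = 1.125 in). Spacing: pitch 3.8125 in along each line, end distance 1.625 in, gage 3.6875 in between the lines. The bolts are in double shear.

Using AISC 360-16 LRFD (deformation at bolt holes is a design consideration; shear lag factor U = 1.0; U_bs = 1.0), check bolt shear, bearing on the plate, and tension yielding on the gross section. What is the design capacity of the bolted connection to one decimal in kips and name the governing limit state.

268.7 kips (bearing governs)

Bolt shear: A_b = π(1)²/4 = 0.7854 in². φR_n = 0.75 × 84 × 0.7854 × 4 × 2 = 395.8 kips.
Bearing (0.75 in plate, F_u = 65 ksi): end bolts L_c = 1.625 − 1.125/2 = 1.0625, R_n = min(1.2×1.0625×0.75×65, 2.4×1×0.75×65) = 62.156 kips/bolt; interior L_c = 3.8125 − 1.125 = 2.6875, R_n = 117 kips/bolt. φR_n = 0.75 × (2×62.156 + 2×117) = 268.7 kips.
Tension yield (gross): A_g = 10×0.75 = 7.5 in². φR_n = 0.90 × 50 × 7.5 = 337.5 kips.
Governing: min(395.8, 268.7, 337.5) = 268.7 kips → bearing.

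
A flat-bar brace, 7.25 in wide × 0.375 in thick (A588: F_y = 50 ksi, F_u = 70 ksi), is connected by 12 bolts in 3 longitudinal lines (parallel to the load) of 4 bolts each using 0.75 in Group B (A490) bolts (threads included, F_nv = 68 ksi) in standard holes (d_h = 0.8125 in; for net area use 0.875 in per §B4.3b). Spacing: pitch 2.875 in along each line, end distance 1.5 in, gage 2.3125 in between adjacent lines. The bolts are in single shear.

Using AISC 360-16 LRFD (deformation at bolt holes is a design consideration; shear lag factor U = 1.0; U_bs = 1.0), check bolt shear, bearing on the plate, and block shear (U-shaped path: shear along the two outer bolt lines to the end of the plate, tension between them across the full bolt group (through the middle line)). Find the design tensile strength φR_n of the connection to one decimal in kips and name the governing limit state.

Bolt shear: A_b = π(0.75)²/4 = 0.44179 in². φR_n = 0.75 × 68 × 0.44179 × 12 × 1 = 270.4 kips.
Bearing (0.375 in plate, F_u = 70 ksi): end bolts L_c = 1.5 − 0.8125/2 = 1.09375, R_n = min(1.2×1.09375×0.375×70, 2.4×0.75×0.375×70) = 34.453 kips/bolt; interior L_c = 2.875 − 0.8125 = 2.0625, R_n = 47.25 kips/bolt. φR_n = 0.75 × (3×34.453 + 9×47.25) = 396.5 kips.
Block shear: shear path 2×[1.5+3×2.875] = 2×10.125 in, A_gv = 7.5938, A_nv = 2×(10.125 − 3.5×0.875)×0.375 = 5.2969 in²; tension across gage: (4.625 − 2×0.875)×0.375 = 1.0781 in². R_n = min(0.6×70×5.2969, 0.6×50×7.5938) + 1.0×70×1.0781 = min(222.47, 227.81) + 75.467 = 297.94 kips. φR_n = 0.75 × 297.94 = 223.5 kips.
Governing: min(270.4, 396.5, 223.5) = 223.5 kips → block shear.

223.5 kips (block shear governs)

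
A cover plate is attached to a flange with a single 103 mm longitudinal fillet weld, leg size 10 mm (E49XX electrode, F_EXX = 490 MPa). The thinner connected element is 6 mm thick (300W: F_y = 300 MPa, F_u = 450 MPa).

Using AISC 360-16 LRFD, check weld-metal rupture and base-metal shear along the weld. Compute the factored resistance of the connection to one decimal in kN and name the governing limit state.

Weld metal: throat = 0.707×10 = 7.07 mm, L = 103 mm. φR_n = 0.75 × 0.6 × 490 × 7.07 × 103 = 160.6 kN.
Base metal shear (6 mm plate): yield φR_n = 1.0×0.6×300×6×103 = 111.2 kN; rupture φR_n = 0.75×0.6×450×6×103 = 125.1 kN; take 111.2 kN (yield).
Governing: min(160.6, 111.2) = 111.2 kN → base-metal shear.

111.2 kN (base-metal shear governs)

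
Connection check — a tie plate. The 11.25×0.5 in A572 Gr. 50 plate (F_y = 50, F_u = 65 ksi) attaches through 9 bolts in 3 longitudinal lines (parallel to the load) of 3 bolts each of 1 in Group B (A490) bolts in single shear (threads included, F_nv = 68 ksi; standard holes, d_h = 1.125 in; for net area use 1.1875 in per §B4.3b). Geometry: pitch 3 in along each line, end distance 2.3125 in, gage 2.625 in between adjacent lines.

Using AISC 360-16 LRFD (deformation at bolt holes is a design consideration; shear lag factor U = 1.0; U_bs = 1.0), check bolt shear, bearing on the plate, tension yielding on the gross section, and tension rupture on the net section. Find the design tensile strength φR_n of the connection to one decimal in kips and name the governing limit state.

Bolt shear: A_b = π(1)²/4 = 0.7854 in². φR_n = 0.75 × 68 × 0.7854 × 9 × 1 = 360.5 kips.
Bearing (0.5 in plate, F_u = 65 ksi): end bolts L_c = 2.3125 − 1.125/2 = 1.75, R_n = min(1.2×1.75×0.5×65, 2.4×1×0.5×65) = 68.25 kips/bolt; interior L_c = 3 − 1.125 = 1.875, R_n = 73.125 kips/bolt. φR_n = 0.75 × (3×68.25 + 6×73.125) = 482.6 kips.
Tension yield (gross): A_g = 11.25×0.5 = 5.625 in². φR_n = 0.90 × 50 × 5.625 = 253.1 kips.
Tension rupture (net): A_n = (11.25 − 3×1.1875)×0.5 = 3.8438 in² (U = 1.0, A_e = A_n). φR_n = 0.75 × 65 × 3.8438 = 187.4 kips.
Governing: min(360.5, 482.6, 253.1, 187.4) = 187.4 kips → net-section rupture.

187.4 kips (net-section rupture governs)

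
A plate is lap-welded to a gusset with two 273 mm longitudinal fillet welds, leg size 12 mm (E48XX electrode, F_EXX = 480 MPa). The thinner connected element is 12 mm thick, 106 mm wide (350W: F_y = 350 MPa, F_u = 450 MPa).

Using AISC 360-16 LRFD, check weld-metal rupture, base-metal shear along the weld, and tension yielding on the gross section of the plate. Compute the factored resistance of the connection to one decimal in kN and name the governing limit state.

400.7 kN (gross-section yield governs)

Weld metal: throat = 0.707×12 = 8.484 mm, L = 2×273 = 546 mm. φR_n = 0.75 × 0.6 × 480 × 8.484 × 546 = 1000.6 kN.
Base metal shear (12 mm plate): yield φR_n = 1.0×0.6×350×12×546 = 1375.9 kN; rupture φR_n = 0.75×0.6×450×12×546 = 1326.8 kN; take 1326.8 kN (rupture).
Tension yield (gross): A_g = 106×12 = 1272 mm². φR_n = 0.90 × 350 × 1272 = 400.7 kN.
Governing: min(1000.6, 1326.8, 400.7) = 400.7 kN → gross-section yield.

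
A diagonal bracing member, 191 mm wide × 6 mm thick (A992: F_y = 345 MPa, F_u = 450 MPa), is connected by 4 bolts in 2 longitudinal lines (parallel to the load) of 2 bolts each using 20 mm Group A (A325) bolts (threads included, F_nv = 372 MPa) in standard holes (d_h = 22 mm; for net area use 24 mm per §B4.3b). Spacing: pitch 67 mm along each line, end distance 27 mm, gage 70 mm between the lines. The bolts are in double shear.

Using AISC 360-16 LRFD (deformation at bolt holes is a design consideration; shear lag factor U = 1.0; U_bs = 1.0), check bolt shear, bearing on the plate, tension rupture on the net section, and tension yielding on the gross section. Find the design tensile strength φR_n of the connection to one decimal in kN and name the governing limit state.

Bolt shear: A_b = π(20)²/4 = 314.16 mm². φR_n = 0.75 × 372 × 314.16 × 4 × 2 = 701.2 kN.
Bearing (6 mm plate, F_u = 450 MPa): end bolts L_c = 27 − 22/2 = 16, R_n = min(1.2×16×6×450, 2.4×20×6×450) = 51.84 kN/bolt; interior L_c = 67 − 22 = 45, R_n = 129.6 kN/bolt. φR_n = 0.75 × (2×51.84 + 2×129.6) = 272.2 kN.
Tension rupture (net): A_n = (191 − 2×24)×6 = 858 mm² (U = 1.0, A_e = A_n). φR_n = 0.75 × 450 × 858 = 289.6 kN.
Tension yield (gross): A_g = 191×6 = 1146 mm². φR_n = 0.90 × 345 × 1146 = 355.8 kN.
Governing: min(701.2, 272.2, 289.6, 355.8) = 272.2 kN → bearing.

272.2 kN (bearing governs)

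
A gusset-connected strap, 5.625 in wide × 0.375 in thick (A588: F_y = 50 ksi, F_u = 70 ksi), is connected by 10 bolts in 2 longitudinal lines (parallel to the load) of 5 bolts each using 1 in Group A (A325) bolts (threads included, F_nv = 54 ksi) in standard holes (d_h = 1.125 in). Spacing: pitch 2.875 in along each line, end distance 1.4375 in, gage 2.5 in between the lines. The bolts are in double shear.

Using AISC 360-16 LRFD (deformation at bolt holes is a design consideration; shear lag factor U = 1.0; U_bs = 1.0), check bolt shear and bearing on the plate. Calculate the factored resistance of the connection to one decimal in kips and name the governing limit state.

Bolt shear: A_b = π(1)²/4 = 0.7854 in². φR_n = 0.75 × 54 × 0.7854 × 10 × 2 = 636.2 kips.
Bearing (0.375 in plate, F_u = 70 ksi): end bolts L_c = 1.4375 − 1.125/2 = 0.875, R_n = min(1.2×0.875×0.375×70, 2.4×1×0.375×70) = 27.563 kips/bolt; interior L_c = 2.875 − 1.125 = 1.75, R_n = 55.125 kips/bolt. φR_n = 0.75 × (2×27.563 + 8×55.125) = 372.1 kips.
Governing: min(636.2, 372.1) = 372.1 kips → bearing.

372.1 kips (bearing governs)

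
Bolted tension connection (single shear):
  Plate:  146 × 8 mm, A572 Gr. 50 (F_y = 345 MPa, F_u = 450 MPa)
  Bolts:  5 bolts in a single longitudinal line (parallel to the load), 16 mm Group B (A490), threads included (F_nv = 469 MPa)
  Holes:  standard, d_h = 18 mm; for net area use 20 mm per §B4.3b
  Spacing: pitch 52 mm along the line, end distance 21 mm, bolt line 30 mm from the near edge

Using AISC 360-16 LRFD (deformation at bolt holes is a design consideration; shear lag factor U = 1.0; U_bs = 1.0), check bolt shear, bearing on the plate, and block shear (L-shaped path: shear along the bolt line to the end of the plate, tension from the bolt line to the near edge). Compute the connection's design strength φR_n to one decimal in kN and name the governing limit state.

Bolt shear: A_b = π(16)²/4 = 201.06 mm². φR_n = 0.75 × 469 × 201.06 × 5 × 1 = 353.6 kN.
Bearing (8 mm plate, F_u = 450 MPa): end bolts L_c = 21 − 18/2 = 12, R_n = min(1.2×12×8×450, 2.4×16×8×450) = 51.84 kN/bolt; interior L_c = 52 − 18 = 34, R_n = 138.24 kN/bolt. φR_n = 0.75 × (1×51.84 + 4×138.24) = 453.6 kN.
Block shear: shear path 1×[21+4×52] = 1×229 mm, A_gv = 1832, A_nv = 1×(229 − 4.5×20)×8 = 1112 mm²; tension to near edge: (30 − 0.5×20)×8 = 160 mm². R_n = min(0.6×450×1112, 0.6×345×1832) + 1.0×450×160 = min(300.24, 379.22) + 72 = 372.24 kN. φR_n = 0.75 × 372.24 = 279.2 kN.
Governing: min(353.6, 453.6, 279.2) = 279.2 kN → block shear.

279.2 kN (block shear governs)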